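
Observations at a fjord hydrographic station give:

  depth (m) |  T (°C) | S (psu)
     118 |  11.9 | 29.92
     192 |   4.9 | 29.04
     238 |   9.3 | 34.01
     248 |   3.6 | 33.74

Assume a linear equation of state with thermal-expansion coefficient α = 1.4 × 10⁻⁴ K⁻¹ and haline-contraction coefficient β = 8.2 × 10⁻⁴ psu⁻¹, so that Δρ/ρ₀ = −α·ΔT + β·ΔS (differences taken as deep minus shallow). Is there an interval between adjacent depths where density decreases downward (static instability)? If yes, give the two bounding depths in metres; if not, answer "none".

none

Evaluate Δρ/ρ₀ = −αΔT + βΔS across each adjacent pair:
  118–192 m: −αΔT+βΔS = −(1.4 × 10⁻⁴)(-7.0)+(8.2 × 10⁻⁴)(-0.88) = 2.6 × 10⁻⁴ → stable
  192–238 m: −αΔT+βΔS = −(1.4 × 10⁻⁴)(+4.4)+(8.2 × 10⁻⁴)(+4.97) = 3.5 × 10⁻³ → stable
  238–248 m: −αΔT+βΔS = −(1.4 × 10⁻⁴)(-5.7)+(8.2 × 10⁻⁴)(-0.27) = 5.8 × 10⁻⁴ → stable
Every interval has Δρ > 0: the column is stably stratified throughout.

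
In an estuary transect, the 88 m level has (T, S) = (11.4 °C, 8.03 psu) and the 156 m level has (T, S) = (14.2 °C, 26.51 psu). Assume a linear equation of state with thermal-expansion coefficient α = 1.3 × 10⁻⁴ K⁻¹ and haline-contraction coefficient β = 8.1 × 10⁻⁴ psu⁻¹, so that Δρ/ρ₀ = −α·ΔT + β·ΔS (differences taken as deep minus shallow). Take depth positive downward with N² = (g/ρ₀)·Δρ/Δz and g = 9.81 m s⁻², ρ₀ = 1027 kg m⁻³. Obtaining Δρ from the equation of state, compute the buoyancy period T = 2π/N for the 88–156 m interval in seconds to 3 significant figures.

137 s

ΔT = +2.8 K, ΔS = +18.48 psu (deep − shallow).
Δρ/ρ₀ = −αΔT + βΔS = -3.64 × 10⁻⁴ + 0.0149688 = 0.0146048, so Δρ ≈ 15.00 kg m⁻³.
N² = (g/ρ₀)·Δρ/Δz = g·(Δρ/ρ₀)/Δz = 9.81 × 0.0146048 / 68 = 2.1070 × 10⁻³ s⁻².
N = √(2.1070 × 10⁻³) = 0.045902 rad s⁻¹ → T = 2π/N = 136.88 s ≈ 137 s.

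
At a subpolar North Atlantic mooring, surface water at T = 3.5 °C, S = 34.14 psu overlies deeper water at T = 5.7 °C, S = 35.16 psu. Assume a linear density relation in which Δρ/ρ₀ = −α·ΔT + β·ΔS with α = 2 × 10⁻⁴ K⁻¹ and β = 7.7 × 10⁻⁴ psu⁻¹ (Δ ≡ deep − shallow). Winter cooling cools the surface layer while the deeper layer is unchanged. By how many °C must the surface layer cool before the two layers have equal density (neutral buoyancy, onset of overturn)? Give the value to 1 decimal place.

Neutral buoyancy requires Δρ = 0, i.e. −α(T_deep − T_surf′) + β(S_deep − S_surf) = 0.
T_surf′ = T_deep − (β/α)·ΔS = 5.7 − (7.7 × 10⁻⁴/2 × 10⁻⁴)·(+1.02) = 1.773 °C.
Cooling required: 3.5 − (1.773) = 1.727 °C.

1.7 °C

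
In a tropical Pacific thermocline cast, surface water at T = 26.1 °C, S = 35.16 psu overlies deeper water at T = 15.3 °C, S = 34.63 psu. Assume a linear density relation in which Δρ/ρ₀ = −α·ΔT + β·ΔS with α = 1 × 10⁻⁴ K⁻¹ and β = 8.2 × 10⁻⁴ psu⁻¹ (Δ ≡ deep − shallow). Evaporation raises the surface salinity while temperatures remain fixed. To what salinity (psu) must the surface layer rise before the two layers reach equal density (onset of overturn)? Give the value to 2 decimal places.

35.95 psu

Neutral buoyancy requires −α(T_deep − T_surf) + β(S_deep − S_surf′) = 0.
S_surf′ = S_deep − (α/β)·ΔT = 34.63 − (1 × 10⁻⁴/8.2 × 10⁻⁴)·(-10.8) = 35.9471 psu.
Increase required: 35.9471 − 35.16 = 0.7871 psu.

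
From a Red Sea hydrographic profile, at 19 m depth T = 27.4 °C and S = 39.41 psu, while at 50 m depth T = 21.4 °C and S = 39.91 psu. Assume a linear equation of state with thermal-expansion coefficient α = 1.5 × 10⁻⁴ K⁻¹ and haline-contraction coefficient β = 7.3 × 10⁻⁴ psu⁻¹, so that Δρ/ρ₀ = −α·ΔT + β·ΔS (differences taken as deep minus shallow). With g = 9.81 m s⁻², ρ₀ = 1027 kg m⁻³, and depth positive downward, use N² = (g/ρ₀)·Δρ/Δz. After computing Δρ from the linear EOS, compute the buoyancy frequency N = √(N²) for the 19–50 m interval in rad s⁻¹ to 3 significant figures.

ΔT = -6.0 K, ΔS = +0.50 psu (deep − shallow).
Δρ/ρ₀ = −αΔT + βΔS = 9.00 × 10⁻⁴ + 3.65 × 10⁻⁴ = 1.265 × 10⁻³, so Δρ ≈ 1.299 kg m⁻³.
N² = (g/ρ₀)·Δρ/Δz = g·(Δρ/ρ₀)/Δz = 9.81 × 1.265 × 10⁻³ / 31 = 4.0031 × 10⁻⁴ s⁻².
N = √(4.0031 × 10⁻⁴) = 0.020008 rad s⁻¹ ≈ 0.0200 rad s⁻¹.

0.0200 rad s⁻¹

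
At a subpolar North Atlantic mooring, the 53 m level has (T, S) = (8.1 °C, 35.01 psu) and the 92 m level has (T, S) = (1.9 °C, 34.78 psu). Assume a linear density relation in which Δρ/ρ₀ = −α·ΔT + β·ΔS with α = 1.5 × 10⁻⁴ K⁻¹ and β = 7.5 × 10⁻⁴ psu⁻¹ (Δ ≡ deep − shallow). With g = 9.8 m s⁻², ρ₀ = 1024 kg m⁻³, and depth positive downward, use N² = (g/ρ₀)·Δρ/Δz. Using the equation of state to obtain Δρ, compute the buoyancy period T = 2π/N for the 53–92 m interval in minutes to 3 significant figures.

7.59 min

ΔT = -6.2 K, ΔS = -0.23 psu (deep − shallow).
Δρ/ρ₀ = −αΔT + βΔS = 9.30 × 10⁻⁴ − 1.725 × 10⁻⁴ = 7.575 × 10⁻⁴, so Δρ ≈ 0.7757 kg m⁻³.
N² = (g/ρ₀)·Δρ/Δz = g·(Δρ/ρ₀)/Δz = 9.8 × 7.575 × 10⁻⁴ / 39 = 1.9035 × 10⁻⁴ s⁻².
N = √(1.9035 × 10⁻⁴) = 0.013797 rad s⁻¹ → T = 2π/N = 455.40 s = 7.5900 min ≈ 7.59 min.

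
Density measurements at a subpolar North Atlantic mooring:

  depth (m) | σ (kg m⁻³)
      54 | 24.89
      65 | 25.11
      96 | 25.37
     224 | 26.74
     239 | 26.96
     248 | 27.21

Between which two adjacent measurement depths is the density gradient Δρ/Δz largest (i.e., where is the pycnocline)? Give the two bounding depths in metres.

Compute the density gradient over each adjacent pair:
  54–65 m: Δρ/Δz = 0.22/11 = 0.020 kg m⁻⁴
  65–96 m: Δρ/Δz = 0.26/31 = 8.4 × 10⁻³ kg m⁻⁴
  96–224 m: Δρ/Δz = 1.37/128 = 0.011 kg m⁻⁴
  224–239 m: Δρ/Δz = 0.22/15 = 0.015 kg m⁻⁴
  239–248 m: Δρ/Δz = 0.25/9 = 0.028 kg m⁻⁴
The largest gradient is in the 239–248 m interval — the pycnocline.

239–248 m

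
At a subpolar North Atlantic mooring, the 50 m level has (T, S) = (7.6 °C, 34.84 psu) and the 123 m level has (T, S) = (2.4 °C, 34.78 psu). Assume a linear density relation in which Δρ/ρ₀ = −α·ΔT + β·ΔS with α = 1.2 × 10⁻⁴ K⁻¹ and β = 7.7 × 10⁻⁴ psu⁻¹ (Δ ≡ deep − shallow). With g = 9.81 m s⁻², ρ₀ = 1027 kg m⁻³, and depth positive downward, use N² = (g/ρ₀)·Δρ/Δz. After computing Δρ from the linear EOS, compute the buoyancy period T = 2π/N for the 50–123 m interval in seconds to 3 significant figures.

ΔT = -5.2 K, ΔS = -0.06 psu (deep − shallow).
Δρ/ρ₀ = −αΔT + βΔS = 6.24 × 10⁻⁴ − 4.62 × 10⁻⁵ = 5.778 × 10⁻⁴, so Δρ ≈ 0.5934 kg m⁻³.
N² = (g/ρ₀)·Δρ/Δz = g·(Δρ/ρ₀)/Δz = 9.81 × 5.778 × 10⁻⁴ / 73 = 7.7647 × 10⁻⁵ s⁻².
N = √(7.7647 × 10⁻⁵) = 8.8118 × 10⁻³ rad s⁻¹ → T = 2π/N = 713.04 s ≈ 713 s.

713 s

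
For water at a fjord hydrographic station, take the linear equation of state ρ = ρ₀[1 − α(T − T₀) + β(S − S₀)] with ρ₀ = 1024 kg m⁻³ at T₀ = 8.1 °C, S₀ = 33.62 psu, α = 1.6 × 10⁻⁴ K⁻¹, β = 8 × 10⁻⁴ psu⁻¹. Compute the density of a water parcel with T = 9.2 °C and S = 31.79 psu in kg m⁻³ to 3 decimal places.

1022.321 kg m⁻³

T − T₀ = +1.1 K, S − S₀ = -1.83 psu.
Bracket = 1 − α·(+1.1) + β·(-1.83) = 1 + (-1.64 × 10⁻³) = 0.9983600.
ρ = 1024 × 0.9983600 = 1022.321 kg m⁻³.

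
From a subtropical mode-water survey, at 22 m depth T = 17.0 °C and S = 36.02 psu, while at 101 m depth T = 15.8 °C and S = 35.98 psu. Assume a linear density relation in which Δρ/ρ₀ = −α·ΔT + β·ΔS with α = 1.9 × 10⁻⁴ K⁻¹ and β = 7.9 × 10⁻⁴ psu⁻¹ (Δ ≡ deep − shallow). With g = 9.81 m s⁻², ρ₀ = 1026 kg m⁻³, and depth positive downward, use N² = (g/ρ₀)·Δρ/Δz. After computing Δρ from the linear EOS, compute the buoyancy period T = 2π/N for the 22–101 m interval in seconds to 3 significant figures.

ΔT = -1.2 K, ΔS = -0.04 psu (deep − shallow).
Δρ/ρ₀ = −αΔT + βΔS = 2.28 × 10⁻⁴ − 3.16 × 10⁻⁵ = 1.964 × 10⁻⁴, so Δρ ≈ 0.2015 kg m⁻³.
N² = (g/ρ₀)·Δρ/Δz = g·(Δρ/ρ₀)/Δz = 9.81 × 1.964 × 10⁻⁴ / 79 = 2.4388 × 10⁻⁵ s⁻².
N = √(2.4388 × 10⁻⁵) = 4.9384 × 10⁻³ rad s⁻¹ → T = 2π/N = 1.2723 × 10³ s ≈ 1.27 × 10³ s.

1.27 × 10³ s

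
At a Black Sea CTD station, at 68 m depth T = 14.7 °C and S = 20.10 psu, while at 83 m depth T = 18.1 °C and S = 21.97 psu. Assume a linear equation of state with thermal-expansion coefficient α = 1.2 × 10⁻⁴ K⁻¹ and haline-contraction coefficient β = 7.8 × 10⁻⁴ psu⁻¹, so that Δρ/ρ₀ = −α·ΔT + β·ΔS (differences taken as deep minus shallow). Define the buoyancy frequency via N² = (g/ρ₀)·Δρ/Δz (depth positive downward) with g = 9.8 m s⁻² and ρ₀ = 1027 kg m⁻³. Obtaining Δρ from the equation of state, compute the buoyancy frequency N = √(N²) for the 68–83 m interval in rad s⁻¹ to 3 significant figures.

ΔT = +3.4 K, ΔS = +1.87 psu (deep − shallow).
Δρ/ρ₀ = −αΔT + βΔS = -4.08 × 10⁻⁴ + 1.4586 × 10⁻³ = 1.0506 × 10⁻³, so Δρ ≈ 1.079 kg m⁻³.
N² = (g/ρ₀)·Δρ/Δz = g·(Δρ/ρ₀)/Δz = 9.8 × 1.0506 × 10⁻³ / 15 = 6.8639 × 10⁻⁴ s⁻².
N = √(6.8639 × 10⁻⁴) = 0.026199 rad s⁻¹ ≈ 0.0262 rad s⁻¹.

0.0262 rad s⁻¹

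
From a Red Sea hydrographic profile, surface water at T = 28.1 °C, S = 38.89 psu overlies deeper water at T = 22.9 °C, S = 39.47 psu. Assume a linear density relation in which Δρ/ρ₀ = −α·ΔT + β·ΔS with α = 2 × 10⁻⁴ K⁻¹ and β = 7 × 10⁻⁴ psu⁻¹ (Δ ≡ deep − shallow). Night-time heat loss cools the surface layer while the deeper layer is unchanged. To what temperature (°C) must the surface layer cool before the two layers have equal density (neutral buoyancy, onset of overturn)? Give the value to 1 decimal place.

20.9 °C

Neutral buoyancy requires Δρ = 0, i.e. −α(T_deep − T_surf′) + β(S_deep − S_surf) = 0.
T_surf′ = T_deep − (β/α)·ΔS = 22.9 − (7 × 10⁻⁴/2 × 10⁻⁴)·(+0.58) = 20.870 °C.
Cooling required: 28.1 − (20.870) = 7.230 °C.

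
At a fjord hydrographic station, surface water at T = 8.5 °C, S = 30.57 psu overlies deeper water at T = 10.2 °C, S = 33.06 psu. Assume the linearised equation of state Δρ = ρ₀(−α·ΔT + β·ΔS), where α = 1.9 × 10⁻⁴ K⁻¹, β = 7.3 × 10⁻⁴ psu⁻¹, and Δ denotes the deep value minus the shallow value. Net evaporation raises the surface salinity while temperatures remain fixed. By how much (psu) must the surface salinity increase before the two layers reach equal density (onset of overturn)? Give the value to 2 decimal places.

Neutral buoyancy requires −α(T_deep − T_surf) + β(S_deep − S_surf′) = 0.
S_surf′ = S_deep − (α/β)·ΔT = 33.06 − (1.9 × 10⁻⁴/7.3 × 10⁻⁴)·(+1.7) = 32.6175 psu.
Increase required: 32.6175 − 30.57 = 2.0475 psu.

2.05 psu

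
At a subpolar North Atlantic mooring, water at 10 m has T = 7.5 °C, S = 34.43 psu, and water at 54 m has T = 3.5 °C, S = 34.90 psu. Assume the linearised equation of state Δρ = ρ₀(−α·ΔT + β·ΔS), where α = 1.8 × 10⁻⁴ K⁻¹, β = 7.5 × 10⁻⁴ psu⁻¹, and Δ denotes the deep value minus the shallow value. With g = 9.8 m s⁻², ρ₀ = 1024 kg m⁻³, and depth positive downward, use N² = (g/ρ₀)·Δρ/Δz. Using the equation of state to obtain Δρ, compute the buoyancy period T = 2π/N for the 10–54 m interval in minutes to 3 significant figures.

6.78 min

ΔT = -4.0 K, ΔS = +0.47 psu (deep − shallow).
Δρ/ρ₀ = −αΔT + βΔS = 7.20 × 10⁻⁴ + 3.525 × 10⁻⁴ = 1.0725 × 10⁻³, so Δρ ≈ 1.098 kg m⁻³.
N² = (g/ρ₀)·Δρ/Δz = g·(Δρ/ρ₀)/Δz = 9.8 × 1.0725 × 10⁻³ / 44 = 2.3888 × 10⁻⁴ s⁻².
N = √(2.3888 × 10⁻⁴) = 0.015456 rad s⁻¹ → T = 2π/N = 406.52 s = 6.7753 min ≈ 6.78 min.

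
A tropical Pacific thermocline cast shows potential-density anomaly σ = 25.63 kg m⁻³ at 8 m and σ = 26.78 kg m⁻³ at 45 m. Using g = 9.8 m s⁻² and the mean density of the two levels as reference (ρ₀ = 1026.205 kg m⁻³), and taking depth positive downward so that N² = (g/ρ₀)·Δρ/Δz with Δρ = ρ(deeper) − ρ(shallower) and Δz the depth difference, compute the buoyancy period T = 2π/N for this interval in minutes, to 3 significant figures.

6.08 min

Δρ = 1026.78 − 1025.63 = 1.15 kg m⁻³ over Δz = 45 − 8 = 37 m.
N² = (9.8/1026.205) × (1.15/37) = 2.9682 × 10⁻⁴ s⁻².
N = √(2.9682 × 10⁻⁴) = 0.017228 rad s⁻¹, so T = 2π/N = 364.71 s = 6.0785 min ≈ 6.08 min.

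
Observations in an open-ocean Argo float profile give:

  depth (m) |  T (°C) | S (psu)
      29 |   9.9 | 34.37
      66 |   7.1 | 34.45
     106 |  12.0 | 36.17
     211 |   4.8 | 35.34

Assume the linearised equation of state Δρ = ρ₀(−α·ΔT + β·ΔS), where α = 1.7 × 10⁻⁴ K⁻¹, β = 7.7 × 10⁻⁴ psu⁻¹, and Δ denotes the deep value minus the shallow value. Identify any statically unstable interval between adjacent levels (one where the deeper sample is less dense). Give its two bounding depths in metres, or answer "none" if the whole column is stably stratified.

none

Evaluate Δρ/ρ₀ = −αΔT + βΔS across each adjacent pair:
  29–66 m: −αΔT+βΔS = −(1.7 × 10⁻⁴)(-2.8)+(7.7 × 10⁻⁴)(+0.08) = 5.4 × 10⁻⁴ → stable
  66–106 m: −αΔT+βΔS = −(1.7 × 10⁻⁴)(+4.9)+(7.7 × 10⁻⁴)(+1.72) = 4.9 × 10⁻⁴ → stable
  106–211 m: −αΔT+βΔS = −(1.7 × 10⁻⁴)(-7.2)+(7.7 × 10⁻⁴)(-0.83) = 5.8 × 10⁻⁴ → stable
Every interval has Δρ > 0: the column is stably stratified throughout.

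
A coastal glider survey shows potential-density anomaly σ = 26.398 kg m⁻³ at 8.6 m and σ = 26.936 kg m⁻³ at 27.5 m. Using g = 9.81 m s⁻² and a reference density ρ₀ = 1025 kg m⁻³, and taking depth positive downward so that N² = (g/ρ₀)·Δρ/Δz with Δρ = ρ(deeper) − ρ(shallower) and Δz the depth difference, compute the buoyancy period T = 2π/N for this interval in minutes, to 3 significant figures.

6.34 min

Δρ = 1026.936 − 1026.398 = 0.538 kg m⁻³ over Δz = 27.5 − 8.6 = 18.9 m.
N² = (9.81/1025) × (0.538/18.9) = 2.7244 × 10⁻⁴ s⁻².
N = √(2.7244 × 10⁻⁴) = 0.016506 rad s⁻¹, so T = 2π/N = 380.66 s = 6.3443 min ≈ 6.34 min.
A positive N² confirms static stability across the interval.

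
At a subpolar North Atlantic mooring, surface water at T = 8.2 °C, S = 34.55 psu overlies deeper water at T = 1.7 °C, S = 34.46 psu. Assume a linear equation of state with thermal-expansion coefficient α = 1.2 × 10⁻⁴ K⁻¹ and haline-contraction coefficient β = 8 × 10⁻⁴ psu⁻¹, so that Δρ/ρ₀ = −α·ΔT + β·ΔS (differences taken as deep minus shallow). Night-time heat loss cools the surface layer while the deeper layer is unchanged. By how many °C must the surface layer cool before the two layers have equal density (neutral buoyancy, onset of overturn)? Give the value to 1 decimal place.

Neutral buoyancy requires Δρ = 0, i.e. −α(T_deep − T_surf′) + β(S_deep − S_surf) = 0.
T_surf′ = T_deep − (β/α)·ΔS = 1.7 − (8 × 10⁻⁴/1.2 × 10⁻⁴)·(-0.09) = 2.300 °C.
Cooling required: 8.2 − (2.300) = 5.900 °C.

5.9 °C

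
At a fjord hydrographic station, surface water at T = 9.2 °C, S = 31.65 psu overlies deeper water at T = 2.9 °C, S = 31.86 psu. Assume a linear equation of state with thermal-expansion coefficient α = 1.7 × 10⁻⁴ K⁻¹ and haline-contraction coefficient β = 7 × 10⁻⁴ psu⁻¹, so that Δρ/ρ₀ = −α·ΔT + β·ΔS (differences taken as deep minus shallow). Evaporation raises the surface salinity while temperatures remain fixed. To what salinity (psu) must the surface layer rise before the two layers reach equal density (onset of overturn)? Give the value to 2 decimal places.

33.39 psu

Neutral buoyancy requires −α(T_deep − T_surf) + β(S_deep − S_surf′) = 0.
S_surf′ = S_deep − (α/β)·ΔT = 31.86 − (1.7 × 10⁻⁴/7 × 10⁻⁴)·(-6.3) = 33.3900 psu.
Increase required: 33.3900 − 31.65 = 1.7400 psu.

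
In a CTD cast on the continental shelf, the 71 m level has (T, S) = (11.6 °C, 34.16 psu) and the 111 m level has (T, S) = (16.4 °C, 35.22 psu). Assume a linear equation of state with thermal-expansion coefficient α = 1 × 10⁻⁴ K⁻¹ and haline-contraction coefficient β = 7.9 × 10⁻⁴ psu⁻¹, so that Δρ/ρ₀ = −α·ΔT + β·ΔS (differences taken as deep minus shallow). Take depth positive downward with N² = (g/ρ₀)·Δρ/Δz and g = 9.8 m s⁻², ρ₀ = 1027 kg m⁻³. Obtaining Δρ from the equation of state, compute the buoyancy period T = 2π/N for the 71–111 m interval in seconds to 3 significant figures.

671 s

ΔT = +4.8 K, ΔS = +1.06 psu (deep − shallow).
Δρ/ρ₀ = −αΔT + βΔS = -4.80 × 10⁻⁴ + 8.374 × 10⁻⁴ = 3.574 × 10⁻⁴, so Δρ ≈ 0.3670 kg m⁻³.
N² = (g/ρ₀)·Δρ/Δz = g·(Δρ/ρ₀)/Δz = 9.8 × 3.574 × 10⁻⁴ / 40 = 8.7563 × 10⁻⁵ s⁻².
N = √(8.7563 × 10⁻⁵) = 9.3575 × 10⁻³ rad s⁻¹ → T = 2π/N = 671.46 s ≈ 671 s.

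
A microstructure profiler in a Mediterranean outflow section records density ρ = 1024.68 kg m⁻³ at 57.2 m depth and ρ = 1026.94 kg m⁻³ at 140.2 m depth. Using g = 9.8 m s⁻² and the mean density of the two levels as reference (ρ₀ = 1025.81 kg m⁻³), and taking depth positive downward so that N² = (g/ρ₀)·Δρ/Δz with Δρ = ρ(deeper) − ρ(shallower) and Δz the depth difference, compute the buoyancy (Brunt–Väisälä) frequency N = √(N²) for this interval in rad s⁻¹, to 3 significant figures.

Δρ = 1026.94 − 1024.68 = 2.26 kg m⁻³ over Δz = 140.2 − 57.2 = 83 m.
N² = (9.8/1025.81) × (2.26/83) = 2.6013 × 10⁻⁴ s⁻².
N = √(2.6013 × 10⁻⁴) = 0.016129 rad s⁻¹ ≈ 0.0161 rad s⁻¹.

0.0161 rad s⁻¹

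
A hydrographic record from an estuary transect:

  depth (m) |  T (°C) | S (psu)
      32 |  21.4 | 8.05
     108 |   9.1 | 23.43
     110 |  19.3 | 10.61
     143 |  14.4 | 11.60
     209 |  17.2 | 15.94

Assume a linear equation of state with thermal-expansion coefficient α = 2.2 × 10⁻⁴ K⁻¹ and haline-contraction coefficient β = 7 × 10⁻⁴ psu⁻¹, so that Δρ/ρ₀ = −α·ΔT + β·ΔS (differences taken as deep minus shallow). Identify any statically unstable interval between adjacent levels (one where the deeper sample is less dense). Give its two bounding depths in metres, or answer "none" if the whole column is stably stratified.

Evaluate Δρ/ρ₀ = −αΔT + βΔS across each adjacent pair:
  32–108 m: −αΔT+βΔS = −(2.2 × 10⁻⁴)(-12.3)+(7 × 10⁻⁴)(+15.38) = 0.013 → stable
  108–110 m: −αΔT+βΔS = −(2.2 × 10⁻⁴)(+10.2)+(7 × 10⁻⁴)(-12.82) = -0.011 → UNSTABLE
  110–143 m: −αΔT+βΔS = −(2.2 × 10⁻⁴)(-4.9)+(7 × 10⁻⁴)(+0.99) = 1.8 × 10⁻³ → stable
  143–209 m: −αΔT+βΔS = −(2.2 × 10⁻⁴)(+2.8)+(7 × 10⁻⁴)(+4.34) = 2.4 × 10⁻³ → stable
The 108–110 m interval has Δρ < 0: lighter water underlies denser water.

108–110 m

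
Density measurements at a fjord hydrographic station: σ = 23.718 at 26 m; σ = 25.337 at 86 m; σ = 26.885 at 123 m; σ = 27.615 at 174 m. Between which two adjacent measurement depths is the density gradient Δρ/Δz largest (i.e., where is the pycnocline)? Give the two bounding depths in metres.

86–123 m

Compute the density gradient over each adjacent pair:
  26–86 m: Δρ/Δz = 1.619/60 = 0.027 kg m⁻⁴
  86–123 m: Δρ/Δz = 1.548/37 = 0.042 kg m⁻⁴
  123–174 m: Δρ/Δz = 0.730/51 = 0.014 kg m⁻⁴
The largest gradient is in the 86–123 m interval — the pycnocline.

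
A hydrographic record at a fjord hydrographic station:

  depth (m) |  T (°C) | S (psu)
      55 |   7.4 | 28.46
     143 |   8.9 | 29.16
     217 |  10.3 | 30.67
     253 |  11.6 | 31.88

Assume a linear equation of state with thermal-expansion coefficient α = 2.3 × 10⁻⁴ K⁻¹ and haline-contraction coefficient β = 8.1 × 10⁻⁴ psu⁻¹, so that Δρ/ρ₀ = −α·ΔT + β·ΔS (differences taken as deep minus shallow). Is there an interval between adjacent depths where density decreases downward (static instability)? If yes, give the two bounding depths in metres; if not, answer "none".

Evaluate Δρ/ρ₀ = −αΔT + βΔS across each adjacent pair:
  55–143 m: −αΔT+βΔS = −(2.3 × 10⁻⁴)(+1.5)+(8.1 × 10⁻⁴)(+0.70) = 2.2 × 10⁻⁴ → stable
  143–217 m: −αΔT+βΔS = −(2.3 × 10⁻⁴)(+1.4)+(8.1 × 10⁻⁴)(+1.51) = 9.0 × 10⁻⁴ → stable
  217–253 m: −αΔT+βΔS = −(2.3 × 10⁻⁴)(+1.3)+(8.1 × 10⁻⁴)(+1.21) = 6.8 × 10⁻⁴ → stable
Every interval has Δρ > 0: the column is stably stratified throughout.

none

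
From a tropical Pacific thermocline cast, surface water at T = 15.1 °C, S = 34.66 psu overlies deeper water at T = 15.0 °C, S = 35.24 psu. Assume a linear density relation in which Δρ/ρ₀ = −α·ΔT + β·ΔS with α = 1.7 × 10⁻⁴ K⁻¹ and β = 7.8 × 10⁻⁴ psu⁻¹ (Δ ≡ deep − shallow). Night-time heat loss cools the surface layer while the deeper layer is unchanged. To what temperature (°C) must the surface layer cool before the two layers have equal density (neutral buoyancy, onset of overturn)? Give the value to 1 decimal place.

12.3 °C

Neutral buoyancy requires Δρ = 0, i.e. −α(T_deep − T_surf′) + β(S_deep − S_surf) = 0.
T_surf′ = T_deep − (β/α)·ΔS = 15.0 − (7.8 × 10⁻⁴/1.7 × 10⁻⁴)·(+0.58) = 12.339 °C.
Cooling required: 15.1 − (12.339) = 2.761 °C.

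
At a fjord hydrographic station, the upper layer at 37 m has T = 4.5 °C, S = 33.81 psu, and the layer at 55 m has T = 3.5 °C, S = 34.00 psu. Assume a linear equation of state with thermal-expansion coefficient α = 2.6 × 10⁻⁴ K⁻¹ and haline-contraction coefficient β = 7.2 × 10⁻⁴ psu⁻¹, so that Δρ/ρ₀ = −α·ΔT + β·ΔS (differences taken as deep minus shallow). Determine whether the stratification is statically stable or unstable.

ΔT = 3.5 − 4.5 = -1.0 K and ΔS = 34.00 − 33.81 = +0.19 psu (deep − shallow).
−αΔT = 2.60 × 10⁻⁴; βΔS = 1.368 × 10⁻⁴; sum Δρ/ρ₀ = 3.968 × 10⁻⁴.
Δρ/ρ₀ > 0, so Δρ > 0: deeper water is denser → statically stable.

stable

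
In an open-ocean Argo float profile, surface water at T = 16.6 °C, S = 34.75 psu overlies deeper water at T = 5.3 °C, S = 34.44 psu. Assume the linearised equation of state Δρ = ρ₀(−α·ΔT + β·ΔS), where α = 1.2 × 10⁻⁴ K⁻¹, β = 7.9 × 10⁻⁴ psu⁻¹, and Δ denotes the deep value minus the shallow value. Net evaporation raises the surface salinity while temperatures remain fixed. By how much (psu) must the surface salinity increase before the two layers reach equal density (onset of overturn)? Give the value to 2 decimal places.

1.41 psu

Neutral buoyancy requires −α(T_deep − T_surf) + β(S_deep − S_surf′) = 0.
S_surf′ = S_deep − (α/β)·ΔT = 34.44 − (1.2 × 10⁻⁴/7.9 × 10⁻⁴)·(-11.3) = 36.1565 psu.
Increase required: 36.1565 − 34.75 = 1.4065 psu.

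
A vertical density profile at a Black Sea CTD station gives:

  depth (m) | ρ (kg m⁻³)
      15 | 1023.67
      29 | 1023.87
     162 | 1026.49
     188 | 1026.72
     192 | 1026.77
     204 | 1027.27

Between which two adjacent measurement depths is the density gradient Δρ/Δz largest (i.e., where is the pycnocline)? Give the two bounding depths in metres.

Compute the density gradient over each adjacent pair:
  15–29 m: Δρ/Δz = 0.20/14 = 0.014 kg m⁻⁴
  29–162 m: Δρ/Δz = 2.62/133 = 0.020 kg m⁻⁴
  162–188 m: Δρ/Δz = 0.23/26 = 8.8 × 10⁻³ kg m⁻⁴
  188–192 m: Δρ/Δz = 0.05/4 = 0.013 kg m⁻⁴
  192–204 m: Δρ/Δz = 0.50/12 = 0.042 kg m⁻⁴
The largest gradient is in the 192–204 m interval — the pycnocline.

192–204 m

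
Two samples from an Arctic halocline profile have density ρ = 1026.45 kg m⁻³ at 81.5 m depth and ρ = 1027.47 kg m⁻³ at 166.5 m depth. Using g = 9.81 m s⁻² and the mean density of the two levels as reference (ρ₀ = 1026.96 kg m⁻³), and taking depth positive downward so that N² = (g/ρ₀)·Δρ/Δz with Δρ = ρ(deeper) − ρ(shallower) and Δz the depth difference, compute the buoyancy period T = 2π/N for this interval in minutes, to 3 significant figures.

9.78 min

Δρ = 1027.47 − 1026.45 = 1.02 kg m⁻³ over Δz = 166.5 − 81.5 = 85 m.
N² = (9.81/1026.96) × (1.02/85) = 1.1463 × 10⁻⁴ s⁻².
N = √(1.1463 × 10⁻⁴) = 0.010707 rad s⁻¹, so T = 2π/N = 586.83 s = 9.7805 min ≈ 9.78 min.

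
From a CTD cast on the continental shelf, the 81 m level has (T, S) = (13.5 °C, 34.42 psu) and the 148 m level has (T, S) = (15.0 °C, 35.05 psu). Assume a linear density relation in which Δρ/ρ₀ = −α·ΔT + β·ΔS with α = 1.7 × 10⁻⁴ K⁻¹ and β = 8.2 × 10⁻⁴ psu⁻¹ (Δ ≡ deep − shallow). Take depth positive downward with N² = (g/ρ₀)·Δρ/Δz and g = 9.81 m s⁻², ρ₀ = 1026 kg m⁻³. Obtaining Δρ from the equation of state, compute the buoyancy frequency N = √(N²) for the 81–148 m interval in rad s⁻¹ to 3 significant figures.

6.19 × 10⁻³ rad s⁻¹

ΔT = +1.5 K, ΔS = +0.63 psu (deep − shallow).
Δρ/ρ₀ = −αΔT + βΔS = -2.55 × 10⁻⁴ + 5.166 × 10⁻⁴ = 2.616 × 10⁻⁴, so Δρ ≈ 0.2684 kg m⁻³.
N² = (g/ρ₀)·Δρ/Δz = g·(Δρ/ρ₀)/Δz = 9.81 × 2.616 × 10⁻⁴ / 67 = 3.8303 × 10⁻⁵ s⁻².
N = √(3.8303 × 10⁻⁵) = 6.1889 × 10⁻³ rad s⁻¹ ≈ 6.19 × 10⁻³ rad s⁻¹.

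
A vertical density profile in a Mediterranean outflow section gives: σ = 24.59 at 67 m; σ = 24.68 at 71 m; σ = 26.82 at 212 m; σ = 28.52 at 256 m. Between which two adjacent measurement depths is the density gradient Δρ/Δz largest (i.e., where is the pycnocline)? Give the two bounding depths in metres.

212–256 m

Compute the density gradient over each adjacent pair:
  67–71 m: Δρ/Δz = 0.09/4 = 0.022 kg m⁻⁴
  71–212 m: Δρ/Δz = 2.14/141 = 0.015 kg m⁻⁴
  212–256 m: Δρ/Δz = 1.70/44 = 0.039 kg m⁻⁴
The largest gradient is in the 212–256 m interval — the pycnocline.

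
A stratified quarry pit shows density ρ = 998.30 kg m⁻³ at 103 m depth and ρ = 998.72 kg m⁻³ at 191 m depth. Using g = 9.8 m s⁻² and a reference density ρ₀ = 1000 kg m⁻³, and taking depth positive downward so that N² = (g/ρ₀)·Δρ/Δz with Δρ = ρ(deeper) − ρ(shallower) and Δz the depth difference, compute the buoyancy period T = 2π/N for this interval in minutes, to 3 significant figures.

Δρ = 998.72 − 998.30 = 0.42 kg m⁻³ over Δz = 191 − 103 = 88 m.
N² = (9.8/1000) × (0.42/88) = 4.6773 × 10⁻⁵ s⁻².
N = √(4.6773 × 10⁻⁵) = 6.8391 × 10⁻³ rad s⁻¹, so T = 2π/N = 918.72 s = 15.312 min ≈ 15.3 min.

15.3 min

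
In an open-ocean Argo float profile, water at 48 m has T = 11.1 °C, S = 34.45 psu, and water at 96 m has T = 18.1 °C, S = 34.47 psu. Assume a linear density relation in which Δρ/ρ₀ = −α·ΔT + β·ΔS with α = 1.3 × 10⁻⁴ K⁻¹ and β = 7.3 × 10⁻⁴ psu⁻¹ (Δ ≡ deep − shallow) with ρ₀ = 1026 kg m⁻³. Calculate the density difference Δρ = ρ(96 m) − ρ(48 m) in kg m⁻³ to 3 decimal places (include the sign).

-0.919 kg m⁻³

ΔT = +7.0 K, ΔS = +0.02 psu (deep − shallow).
Δρ/ρ₀ = −(1.3 × 10⁻⁴)(+7.0) + (7.3 × 10⁻⁴)(+0.02) = -8.954 × 10⁻⁴.
Δρ = 1026 × (-8.954 × 10⁻⁴) = -0.919 kg m⁻³.
Negative Δρ: lighter below, statically unstable.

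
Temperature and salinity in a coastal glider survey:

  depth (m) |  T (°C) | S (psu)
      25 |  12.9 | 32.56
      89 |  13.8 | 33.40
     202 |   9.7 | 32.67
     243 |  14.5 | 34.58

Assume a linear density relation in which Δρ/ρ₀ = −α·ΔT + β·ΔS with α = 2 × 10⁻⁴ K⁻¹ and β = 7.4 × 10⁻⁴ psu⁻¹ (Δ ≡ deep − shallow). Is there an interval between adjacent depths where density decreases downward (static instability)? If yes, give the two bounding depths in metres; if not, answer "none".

none

Evaluate Δρ/ρ₀ = −αΔT + βΔS across each adjacent pair:
  25–89 m: −αΔT+βΔS = −(2 × 10⁻⁴)(+0.9)+(7.4 × 10⁻⁴)(+0.84) = 4.4 × 10⁻⁴ → stable
  89–202 m: −αΔT+βΔS = −(2 × 10⁻⁴)(-4.1)+(7.4 × 10⁻⁴)(-0.73) = 2.8 × 10⁻⁴ → stable
  202–243 m: −αΔT+βΔS = −(2 × 10⁻⁴)(+4.8)+(7.4 × 10⁻⁴)(+1.91) = 4.5 × 10⁻⁴ → stable
Every interval has Δρ > 0: the column is stably stratified throughout.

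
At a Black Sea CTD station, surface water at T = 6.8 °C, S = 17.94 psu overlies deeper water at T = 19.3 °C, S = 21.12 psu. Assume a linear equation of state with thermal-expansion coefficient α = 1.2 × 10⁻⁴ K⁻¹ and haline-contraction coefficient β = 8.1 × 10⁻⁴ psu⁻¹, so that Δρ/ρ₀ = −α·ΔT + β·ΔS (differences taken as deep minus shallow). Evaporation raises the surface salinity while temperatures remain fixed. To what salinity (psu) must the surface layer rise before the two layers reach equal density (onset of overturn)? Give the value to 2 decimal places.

Neutral buoyancy requires −α(T_deep − T_surf) + β(S_deep − S_surf′) = 0.
S_surf′ = S_deep − (α/β)·ΔT = 21.12 − (1.2 × 10⁻⁴/8.1 × 10⁻⁴)·(+12.5) = 19.2681 psu.
Increase required: 19.2681 − 17.94 = 1.3281 psu.

19.27 psu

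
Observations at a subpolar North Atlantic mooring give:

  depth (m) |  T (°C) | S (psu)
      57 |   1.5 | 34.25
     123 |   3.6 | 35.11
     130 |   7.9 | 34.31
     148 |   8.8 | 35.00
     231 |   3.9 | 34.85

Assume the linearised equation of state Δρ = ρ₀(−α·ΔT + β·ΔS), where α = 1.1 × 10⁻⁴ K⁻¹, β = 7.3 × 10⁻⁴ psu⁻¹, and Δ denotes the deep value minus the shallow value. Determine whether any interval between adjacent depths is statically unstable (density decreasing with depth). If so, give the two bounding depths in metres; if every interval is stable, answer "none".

Evaluate Δρ/ρ₀ = −αΔT + βΔS across each adjacent pair:
  57–123 m: −αΔT+βΔS = −(1.1 × 10⁻⁴)(+2.1)+(7.3 × 10⁻⁴)(+0.86) = 4.0 × 10⁻⁴ → stable
  123–130 m: −αΔT+βΔS = −(1.1 × 10⁻⁴)(+4.3)+(7.3 × 10⁻⁴)(-0.80) = -1.1 × 10⁻³ → UNSTABLE
  130–148 m: −αΔT+βΔS = −(1.1 × 10⁻⁴)(+0.9)+(7.3 × 10⁻⁴)(+0.69) = 4.0 × 10⁻⁴ → stable
  148–231 m: −αΔT+βΔS = −(1.1 × 10⁻⁴)(-4.9)+(7.3 × 10⁻⁴)(-0.15) = 4.3 × 10⁻⁴ → stable
The 123–130 m interval has Δρ < 0: lighter water underlies denser water.

123–130 m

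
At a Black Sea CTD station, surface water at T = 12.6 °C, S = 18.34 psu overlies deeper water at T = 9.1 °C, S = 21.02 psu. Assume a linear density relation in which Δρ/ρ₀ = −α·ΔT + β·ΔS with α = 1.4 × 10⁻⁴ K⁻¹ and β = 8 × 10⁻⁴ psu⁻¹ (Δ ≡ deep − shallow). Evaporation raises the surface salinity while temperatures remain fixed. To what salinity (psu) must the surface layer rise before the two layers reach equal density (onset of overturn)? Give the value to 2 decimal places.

Neutral buoyancy requires −α(T_deep − T_surf) + β(S_deep − S_surf′) = 0.
S_surf′ = S_deep − (α/β)·ΔT = 21.02 − (1.4 × 10⁻⁴/8 × 10⁻⁴)·(-3.5) = 21.6325 psu.
Increase required: 21.6325 − 18.34 = 3.2925 psu.

21.63 psu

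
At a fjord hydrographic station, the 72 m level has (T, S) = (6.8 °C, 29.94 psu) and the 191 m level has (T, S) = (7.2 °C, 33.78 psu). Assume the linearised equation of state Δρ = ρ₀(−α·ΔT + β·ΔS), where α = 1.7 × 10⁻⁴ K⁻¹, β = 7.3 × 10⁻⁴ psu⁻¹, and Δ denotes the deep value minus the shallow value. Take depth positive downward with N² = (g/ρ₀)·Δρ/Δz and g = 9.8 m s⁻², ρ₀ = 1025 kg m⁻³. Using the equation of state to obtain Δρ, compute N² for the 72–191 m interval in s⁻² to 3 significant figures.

2.25 × 10⁻⁴ s⁻²

ΔT = +0.4 K, ΔS = +3.84 psu (deep − shallow).
Δρ/ρ₀ = −αΔT + βΔS = -6.80 × 10⁻⁵ + 2.8032 × 10⁻³ = 2.7352 × 10⁻³, so Δρ ≈ 2.804 kg m⁻³.
N² = (g/ρ₀)·Δρ/Δz = g·(Δρ/ρ₀)/Δz = 9.8 × 2.7352 × 10⁻³ / 119 = 2.2525 × 10⁻⁴ s⁻² ≈ 2.25 × 10⁻⁴ s⁻².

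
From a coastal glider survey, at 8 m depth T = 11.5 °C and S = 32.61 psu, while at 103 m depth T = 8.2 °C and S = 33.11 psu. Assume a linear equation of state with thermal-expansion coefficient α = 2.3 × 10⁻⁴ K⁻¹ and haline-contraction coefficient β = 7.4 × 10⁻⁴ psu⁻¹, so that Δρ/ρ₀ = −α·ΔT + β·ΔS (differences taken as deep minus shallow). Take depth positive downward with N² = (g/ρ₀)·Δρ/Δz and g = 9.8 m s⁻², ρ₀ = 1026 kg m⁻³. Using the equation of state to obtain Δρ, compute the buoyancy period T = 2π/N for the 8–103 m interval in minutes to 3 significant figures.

ΔT = -3.3 K, ΔS = +0.50 psu (deep − shallow).
Δρ/ρ₀ = −αΔT + βΔS = 7.59 × 10⁻⁴ + 3.70 × 10⁻⁴ = 1.129 × 10⁻³, so Δρ ≈ 1.158 kg m⁻³.
N² = (g/ρ₀)·Δρ/Δz = g·(Δρ/ρ₀)/Δz = 9.8 × 1.129 × 10⁻³ / 95 = 1.1647 × 10⁻⁴ s⁻².
N = √(1.1647 × 10⁻⁴) = 0.010792 rad s⁻¹ → T = 2π/N = 582.21 s = 9.7035 min ≈ 9.70 min.

9.70 min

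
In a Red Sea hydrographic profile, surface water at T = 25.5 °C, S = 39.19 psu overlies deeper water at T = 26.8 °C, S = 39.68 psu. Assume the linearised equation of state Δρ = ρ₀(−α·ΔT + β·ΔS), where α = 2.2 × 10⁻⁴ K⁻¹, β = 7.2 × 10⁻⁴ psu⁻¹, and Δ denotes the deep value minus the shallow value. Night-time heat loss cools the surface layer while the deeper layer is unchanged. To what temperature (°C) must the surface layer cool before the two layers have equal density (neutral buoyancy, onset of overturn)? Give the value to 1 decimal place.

25.2 °C

Neutral buoyancy requires Δρ = 0, i.e. −α(T_deep − T_surf′) + β(S_deep − S_surf) = 0.
T_surf′ = T_deep − (β/α)·ΔS = 26.8 − (7.2 × 10⁻⁴/2.2 × 10⁻⁴)·(+0.49) = 25.196 °C.
Cooling required: 25.5 − (25.196) = 0.304 °C.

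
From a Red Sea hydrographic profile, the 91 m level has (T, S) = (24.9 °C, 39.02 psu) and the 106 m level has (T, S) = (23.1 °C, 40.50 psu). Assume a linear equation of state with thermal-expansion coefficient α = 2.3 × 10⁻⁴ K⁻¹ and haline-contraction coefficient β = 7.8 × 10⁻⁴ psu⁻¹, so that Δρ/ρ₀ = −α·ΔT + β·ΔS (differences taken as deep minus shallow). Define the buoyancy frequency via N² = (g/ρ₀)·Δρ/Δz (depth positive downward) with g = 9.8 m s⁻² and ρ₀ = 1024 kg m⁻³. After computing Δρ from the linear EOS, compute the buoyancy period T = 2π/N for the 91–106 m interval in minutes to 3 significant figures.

ΔT = -1.8 K, ΔS = +1.48 psu (deep − shallow).
Δρ/ρ₀ = −αΔT + βΔS = 4.14 × 10⁻⁴ + 1.1544 × 10⁻³ = 1.5684 × 10⁻³, so Δρ ≈ 1.606 kg m⁻³.
N² = (g/ρ₀)·Δρ/Δz = g·(Δρ/ρ₀)/Δz = 9.8 × 1.5684 × 10⁻³ / 15 = 1.0247 × 10⁻³ s⁻².
N = √(1.0247 × 10⁻³) = 0.032011 rad s⁻¹ → T = 2π/N = 196.28 s = 3.2713 min ≈ 3.27 min.

3.27 min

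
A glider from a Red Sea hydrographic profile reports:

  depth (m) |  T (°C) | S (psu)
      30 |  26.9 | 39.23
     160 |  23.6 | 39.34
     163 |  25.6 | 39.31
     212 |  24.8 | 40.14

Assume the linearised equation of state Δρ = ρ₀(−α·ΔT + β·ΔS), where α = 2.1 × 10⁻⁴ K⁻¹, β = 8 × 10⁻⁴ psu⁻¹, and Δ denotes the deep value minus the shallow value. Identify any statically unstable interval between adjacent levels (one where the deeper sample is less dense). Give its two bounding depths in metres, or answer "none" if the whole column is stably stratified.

Evaluate Δρ/ρ₀ = −αΔT + βΔS across each adjacent pair:
  30–160 m: −αΔT+βΔS = −(2.1 × 10⁻⁴)(-3.3)+(8 × 10⁻⁴)(+0.11) = 7.8 × 10⁻⁴ → stable
  160–163 m: −αΔT+βΔS = −(2.1 × 10⁻⁴)(+2.0)+(8 × 10⁻⁴)(-0.03) = -4.4 × 10⁻⁴ → UNSTABLE
  163–212 m: −αΔT+βΔS = −(2.1 × 10⁻⁴)(-0.8)+(8 × 10⁻⁴)(+0.83) = 8.3 × 10⁻⁴ → stable
The 160–163 m interval has Δρ < 0: lighter water underlies denser water.

160–163 m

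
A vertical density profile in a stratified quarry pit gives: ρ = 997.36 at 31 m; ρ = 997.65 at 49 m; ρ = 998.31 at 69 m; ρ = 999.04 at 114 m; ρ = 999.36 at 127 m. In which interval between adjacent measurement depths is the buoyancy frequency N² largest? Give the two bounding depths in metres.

Compute the density gradient over each adjacent pair:
  31–49 m: Δρ/Δz = 0.29/18 = 0.016 kg m⁻⁴
  49–69 m: Δρ/Δz = 0.66/20 = 0.033 kg m⁻⁴
  69–114 m: Δρ/Δz = 0.73/45 = 0.016 kg m⁻⁴
  114–127 m: Δρ/Δz = 0.32/13 = 0.025 kg m⁻⁴
The largest gradient is in the 49–69 m interval — the pycnocline.

49–69 m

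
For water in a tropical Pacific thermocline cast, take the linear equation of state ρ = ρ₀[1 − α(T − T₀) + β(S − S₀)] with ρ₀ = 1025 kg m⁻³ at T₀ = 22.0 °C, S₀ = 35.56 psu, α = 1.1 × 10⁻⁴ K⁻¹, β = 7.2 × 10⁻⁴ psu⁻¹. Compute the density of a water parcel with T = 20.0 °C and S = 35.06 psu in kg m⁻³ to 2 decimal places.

1024.86 kg m⁻³

T − T₀ = -2.0 K, S − S₀ = -0.50 psu.
Bracket = 1 − α·(-2.0) + β·(-0.50) = 1 + (-1.40 × 10⁻⁴) = 0.9998600.
ρ = 1025 × 0.9998600 = 1024.86 kg m⁻³.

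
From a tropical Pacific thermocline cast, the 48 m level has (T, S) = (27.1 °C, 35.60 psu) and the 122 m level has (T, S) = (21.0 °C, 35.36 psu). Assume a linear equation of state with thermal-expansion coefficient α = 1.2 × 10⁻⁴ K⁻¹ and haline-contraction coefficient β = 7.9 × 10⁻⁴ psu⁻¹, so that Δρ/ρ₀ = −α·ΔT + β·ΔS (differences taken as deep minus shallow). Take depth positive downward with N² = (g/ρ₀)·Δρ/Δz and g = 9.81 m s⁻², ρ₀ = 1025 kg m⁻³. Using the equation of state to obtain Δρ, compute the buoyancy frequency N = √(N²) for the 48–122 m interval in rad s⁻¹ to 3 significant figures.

8.48 × 10⁻³ rad s⁻¹

ΔT = -6.1 K, ΔS = -0.24 psu (deep − shallow).
Δρ/ρ₀ = −αΔT + βΔS = 7.32 × 10⁻⁴ − 1.896 × 10⁻⁴ = 5.424 × 10⁻⁴, so Δρ ≈ 0.5560 kg m⁻³.
N² = (g/ρ₀)·Δρ/Δz = g·(Δρ/ρ₀)/Δz = 9.81 × 5.424 × 10⁻⁴ / 74 = 7.1905 × 10⁻⁵ s⁻².
N = √(7.1905 × 10⁻⁵) = 8.4797 × 10⁻³ rad s⁻¹ ≈ 8.48 × 10⁻³ rad s⁻¹.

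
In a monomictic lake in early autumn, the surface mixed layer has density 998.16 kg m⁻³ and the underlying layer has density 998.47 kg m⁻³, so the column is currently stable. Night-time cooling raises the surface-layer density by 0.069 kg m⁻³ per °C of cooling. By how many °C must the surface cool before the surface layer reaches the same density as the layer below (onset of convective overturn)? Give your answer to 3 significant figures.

Density deficit of the surface layer: 998.47 − 998.16 = 0.31 kg m⁻³.
Required change = 0.31 / 0.069 = 4.49 °C.

4.49 °C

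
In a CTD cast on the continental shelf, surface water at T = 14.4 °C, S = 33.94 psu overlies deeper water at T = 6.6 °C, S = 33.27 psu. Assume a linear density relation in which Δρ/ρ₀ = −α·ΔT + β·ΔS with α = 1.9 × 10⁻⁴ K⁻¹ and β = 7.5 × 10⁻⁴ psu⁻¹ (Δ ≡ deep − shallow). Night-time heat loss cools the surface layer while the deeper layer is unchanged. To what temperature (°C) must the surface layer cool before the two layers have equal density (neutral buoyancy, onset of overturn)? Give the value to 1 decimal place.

Neutral buoyancy requires Δρ = 0, i.e. −α(T_deep − T_surf′) + β(S_deep − S_surf) = 0.
T_surf′ = T_deep − (β/α)·ΔS = 6.6 − (7.5 × 10⁻⁴/1.9 × 10⁻⁴)·(-0.67) = 9.245 °C.
Cooling required: 14.4 − (9.245) = 5.155 °C.

9.2 °C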